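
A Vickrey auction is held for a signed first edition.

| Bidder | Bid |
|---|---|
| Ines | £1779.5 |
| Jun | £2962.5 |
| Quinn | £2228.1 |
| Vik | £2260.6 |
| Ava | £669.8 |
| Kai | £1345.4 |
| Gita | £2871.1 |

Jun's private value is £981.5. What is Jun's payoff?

−£1889.6

Highest bid: Jun at £2962.5, so Jun wins.
Second-highest bid: Gita at £2871.1 — that is the price the winner pays.
Jun's payoff = value − price = £981.5 − £2871.1 = −£1889.6.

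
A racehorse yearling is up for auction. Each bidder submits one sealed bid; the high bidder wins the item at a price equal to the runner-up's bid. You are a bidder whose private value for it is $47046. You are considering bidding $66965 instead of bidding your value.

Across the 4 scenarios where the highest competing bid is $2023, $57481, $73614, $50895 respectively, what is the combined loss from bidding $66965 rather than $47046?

$14284

The deviation costs you only when the competing bid falls strictly between $47046 and $66965; elsewhere both bids give the same outcome.
$2023: outcomes coincide → loss $0.
$57481: truthful payoff $0, deviation payoff −$10435 → loss $10435.
$73614: outcomes coincide → loss $0.
$50895: truthful payoff $0, deviation payoff −$3849 → loss $3849.
Total loss = $10435 + $3849 = $14284.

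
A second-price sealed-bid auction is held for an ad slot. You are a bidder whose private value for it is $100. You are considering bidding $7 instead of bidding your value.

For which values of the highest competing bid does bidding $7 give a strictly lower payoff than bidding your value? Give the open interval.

If the competing bid is below $7, both bids win at the same price — no difference.
If it is above $100, both bids lose — no difference.
If it lies strictly between $7 and $100, bidding your value wins at a price below your value (positive payoff) while bidding $7 loses (payoff 0).
So the deviation strictly hurts on the open interval ($7, $100).

($7, $100)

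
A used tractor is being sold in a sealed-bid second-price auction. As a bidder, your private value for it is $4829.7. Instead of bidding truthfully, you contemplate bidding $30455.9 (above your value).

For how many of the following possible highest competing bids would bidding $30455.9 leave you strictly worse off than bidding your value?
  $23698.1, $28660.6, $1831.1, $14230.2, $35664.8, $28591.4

The deviation hurts exactly when the highest competing bid lies strictly between $4829.7 and $30455.9 — overbidding then wins at a price above your value.
$23698.1: inside the interval → strictly worse (loss $18868.4).
$28660.6: inside the interval → strictly worse (loss $23830.9).
$1831.1: below both → same outcome either way.
$14230.2: inside the interval → strictly worse (loss $9400.5).
$35664.8: above both → same outcome either way.
$28591.4: inside the interval → strictly worse (loss $23761.7).
Count: 4.

4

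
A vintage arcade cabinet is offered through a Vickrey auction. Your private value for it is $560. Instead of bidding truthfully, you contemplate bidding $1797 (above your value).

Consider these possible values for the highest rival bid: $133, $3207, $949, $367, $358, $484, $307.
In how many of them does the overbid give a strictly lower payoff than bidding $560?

1

The deviation hurts exactly when the highest competing bid lies strictly between $560 and $1797 — overbidding then wins at a price above your value.
$133: below both → same outcome either way.
$3207: above both → same outcome either way.
$949: inside the interval → strictly worse (loss $389).
$367: below both → same outcome either way.
$358: below both → same outcome either way.
$484: below both → same outcome either way.
$307: below both → same outcome either way.
Count: 1.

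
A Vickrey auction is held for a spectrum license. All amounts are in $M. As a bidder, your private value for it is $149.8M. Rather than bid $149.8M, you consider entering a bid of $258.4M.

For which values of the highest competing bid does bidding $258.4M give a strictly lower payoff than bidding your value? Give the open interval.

($149.8M, $258.4M)

If the competing bid is below $149.8M, both bids win at the same price — no difference.
If it is above $258.4M, both bids lose — no difference.
If it lies strictly between $149.8M and $258.4M, bidding your value loses (payoff 0) while bidding $258.4M wins at a price above your value (payoff negative).
So the deviation strictly hurts on the open interval ($149.8M, $258.4M).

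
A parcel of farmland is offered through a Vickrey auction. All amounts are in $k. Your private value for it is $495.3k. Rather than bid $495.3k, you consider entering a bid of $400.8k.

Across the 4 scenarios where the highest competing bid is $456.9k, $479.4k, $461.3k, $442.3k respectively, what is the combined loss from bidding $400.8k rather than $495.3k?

$141.3k

The deviation costs you only when the competing bid falls strictly between $400.8k and $495.3k; elsewhere both bids give the same outcome.
$456.9k: truthful payoff $38.4k, deviation payoff $0k → loss $38.4k.
$479.4k: truthful payoff $15.9k, deviation payoff $0k → loss $15.9k.
$461.3k: truthful payoff $34k, deviation payoff $0k → loss $34k.
$442.3k: truthful payoff $53k, deviation payoff $0k → loss $53k.
Total loss = $38.4k + $15.9k + $34k + $53k = $141.3k.
Because the price is fixed by the runner-up's bid, deviating from your value can only change a good outcome into a bad one — never the reverse.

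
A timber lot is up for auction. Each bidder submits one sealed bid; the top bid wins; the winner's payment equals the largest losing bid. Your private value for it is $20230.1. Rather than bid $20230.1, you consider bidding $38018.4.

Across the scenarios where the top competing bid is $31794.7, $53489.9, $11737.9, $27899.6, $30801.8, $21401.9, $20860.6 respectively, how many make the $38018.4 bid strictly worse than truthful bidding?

5

The deviation hurts exactly when the highest competing bid lies strictly between $20230.1 and $38018.4 — overbidding then wins at a price above your value.
$31794.7: inside the interval → strictly worse (loss $11564.6).
$53489.9: above both → same outcome either way.
$11737.9: below both → same outcome either way.
$27899.6: inside the interval → strictly worse (loss $7669.5).
$30801.8: inside the interval → strictly worse (loss $10571.7).
$21401.9: inside the interval → strictly worse (loss $1171.8).
$20860.6: inside the interval → strictly worse (loss $630.5).
Count: 5.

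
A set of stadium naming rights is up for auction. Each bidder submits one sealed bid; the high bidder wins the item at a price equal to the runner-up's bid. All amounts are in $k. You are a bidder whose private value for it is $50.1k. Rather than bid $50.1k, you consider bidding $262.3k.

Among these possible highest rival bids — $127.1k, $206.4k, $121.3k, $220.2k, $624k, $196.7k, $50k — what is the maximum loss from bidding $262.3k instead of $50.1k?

$127.1k: truthful gives $0k, deviation gives −$77k → loss $77k.
$206.4k: truthful gives $0k, deviation gives −$156.3k → loss $156.3k.
$121.3k: truthful gives $0k, deviation gives −$71.2k → loss $71.2k.
$220.2k: truthful gives $0k, deviation gives −$170.1k → loss $170.1k.
$624k: same outcome either way → loss $0k.
$196.7k: truthful gives $0k, deviation gives −$146.6k → loss $146.6k.
$50k: same outcome either way → loss $0k.
Maximum loss: $170.1k.

$170.1k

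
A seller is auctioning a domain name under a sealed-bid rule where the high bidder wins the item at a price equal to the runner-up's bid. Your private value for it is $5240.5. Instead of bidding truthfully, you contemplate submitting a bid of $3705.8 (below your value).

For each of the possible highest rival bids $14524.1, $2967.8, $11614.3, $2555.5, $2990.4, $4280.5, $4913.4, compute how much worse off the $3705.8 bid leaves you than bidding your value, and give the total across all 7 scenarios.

$1287.1

The deviation costs you only when the competing bid falls strictly between $3705.8 and $5240.5; elsewhere both bids give the same outcome.
$14524.1: outcomes coincide → loss $0.
$2967.8: outcomes coincide → loss $0.
$11614.3: outcomes coincide → loss $0.
$2555.5: outcomes coincide → loss $0.
$2990.4: outcomes coincide → loss $0.
$4280.5: truthful payoff $960, deviation payoff $0 → loss $960.
$4913.4: truthful payoff $327.1, deviation payoff $0 → loss $327.1.
Total loss = $960 + $327.1 = $1287.1.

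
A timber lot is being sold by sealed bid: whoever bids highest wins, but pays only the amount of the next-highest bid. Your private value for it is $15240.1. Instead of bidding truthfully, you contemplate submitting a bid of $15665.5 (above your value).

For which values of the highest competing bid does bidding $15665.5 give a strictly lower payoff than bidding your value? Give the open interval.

($15240.1, $15665.5)

If the competing bid is below $15240.1, both bids win at the same price — no difference.
If it is above $15665.5, both bids lose — no difference.
If it lies strictly between $15240.1 and $15665.5, bidding your value loses (payoff 0) while bidding $15665.5 wins at a price above your value (payoff negative).
So the deviation strictly hurts on the open interval ($15240.1, $15665.5).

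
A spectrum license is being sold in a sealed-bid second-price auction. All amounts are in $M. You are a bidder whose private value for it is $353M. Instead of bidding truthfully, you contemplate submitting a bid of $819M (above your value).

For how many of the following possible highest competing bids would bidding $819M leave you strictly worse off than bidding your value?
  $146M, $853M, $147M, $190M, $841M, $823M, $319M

0

The deviation hurts exactly when the highest competing bid lies strictly between $353M and $819M — overbidding then wins at a price above your value.
$146M: below both → same outcome either way.
$853M: above both → same outcome either way.
$147M: below both → same outcome either way.
$190M: below both → same outcome either way.
$841M: above both → same outcome either way.
$823M: above both → same outcome either way.
$319M: below both → same outcome either way.
Count: 0.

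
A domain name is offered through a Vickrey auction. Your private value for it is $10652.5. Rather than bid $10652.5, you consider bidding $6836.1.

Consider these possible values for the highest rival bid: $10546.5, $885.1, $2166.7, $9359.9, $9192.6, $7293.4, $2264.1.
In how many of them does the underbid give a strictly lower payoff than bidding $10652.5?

4

The deviation hurts exactly when the highest competing bid lies strictly between $6836.1 and $10652.5 — underbidding then forfeits a profitable win.
$10546.5: inside the interval → strictly worse (loss $106).
$885.1: below both → same outcome either way.
$2166.7: below both → same outcome either way.
$9359.9: inside the interval → strictly worse (loss $1292.6).
$9192.6: inside the interval → strictly worse (loss $1459.9).
$7293.4: inside the interval → strictly worse (loss $3359.1).
$2264.1: below both → same outcome either way.
Count: 4.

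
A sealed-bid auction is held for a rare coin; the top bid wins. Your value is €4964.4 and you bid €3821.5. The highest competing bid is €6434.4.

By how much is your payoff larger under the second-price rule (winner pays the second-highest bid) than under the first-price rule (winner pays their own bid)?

Your bid €3821.5 is below €6434.4, so you lose under either rule.
Payoff is €0 in both cases; difference = €0.

€0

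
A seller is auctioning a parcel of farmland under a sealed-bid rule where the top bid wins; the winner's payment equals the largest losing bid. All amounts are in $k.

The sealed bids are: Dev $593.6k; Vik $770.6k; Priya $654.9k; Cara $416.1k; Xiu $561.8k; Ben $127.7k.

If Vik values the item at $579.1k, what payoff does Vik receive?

−$75.8k

Highest bid: Vik at $770.6k, so Vik wins.
Second-highest bid: Priya at $654.9k — that is the price the winner pays.
Vik's payoff = value − price = $579.1k − $654.9k = −$75.8k.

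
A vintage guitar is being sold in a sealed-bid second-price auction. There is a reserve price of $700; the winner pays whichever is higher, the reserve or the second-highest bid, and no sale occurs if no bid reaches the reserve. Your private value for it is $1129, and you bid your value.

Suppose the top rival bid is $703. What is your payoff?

Your bid $1129 is the highest and exceeds the reserve.
Price = max(second-highest bid, reserve) = max($703, $700) = $703.
Payoff = $1129 − $703 = $426.

$426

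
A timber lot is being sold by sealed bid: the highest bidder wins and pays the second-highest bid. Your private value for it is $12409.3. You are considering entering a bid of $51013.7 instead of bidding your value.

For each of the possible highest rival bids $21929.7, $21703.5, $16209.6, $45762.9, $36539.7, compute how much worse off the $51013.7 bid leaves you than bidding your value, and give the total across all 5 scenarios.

The deviation costs you only when the competing bid falls strictly between $12409.3 and $51013.7; elsewhere both bids give the same outcome.
$21929.7: truthful payoff $0, deviation payoff −$9520.4 → loss $9520.4.
$21703.5: truthful payoff $0, deviation payoff −$9294.2 → loss $9294.2.
$16209.6: truthful payoff $0, deviation payoff −$3800.3 → loss $3800.3.
$45762.9: truthful payoff $0, deviation payoff −$33353.6 → loss $33353.6.
$36539.7: truthful payoff $0, deviation payoff −$24130.4 → loss $24130.4.
Total loss = $9520.4 + $9294.2 + $3800.3 + $33353.6 + $24130.4 = $80098.9.

$80098.9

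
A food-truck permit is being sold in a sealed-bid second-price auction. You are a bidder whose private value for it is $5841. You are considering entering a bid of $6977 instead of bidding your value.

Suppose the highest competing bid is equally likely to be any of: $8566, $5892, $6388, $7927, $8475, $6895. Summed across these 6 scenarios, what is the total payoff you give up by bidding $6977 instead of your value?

$1652

The deviation costs you only when the competing bid falls strictly between $5841 and $6977; elsewhere both bids give the same outcome.
$8566: outcomes coincide → loss $0.
$5892: truthful payoff $0, deviation payoff −$51 → loss $51.
$6388: truthful payoff $0, deviation payoff −$547 → loss $547.
$7927: outcomes coincide → loss $0.
$8475: outcomes coincide → loss $0.
$6895: truthful payoff $0, deviation payoff −$1054 → loss $1054.
Total loss = $51 + $547 + $1054 = $1652.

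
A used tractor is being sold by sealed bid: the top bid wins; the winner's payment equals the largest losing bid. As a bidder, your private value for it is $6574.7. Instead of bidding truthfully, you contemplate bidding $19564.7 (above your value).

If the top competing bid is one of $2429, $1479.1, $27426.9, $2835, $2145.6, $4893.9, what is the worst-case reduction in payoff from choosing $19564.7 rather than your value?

$2429: same outcome either way → loss $0.
$1479.1: same outcome either way → loss $0.
$27426.9: same outcome either way → loss $0.
$2835: same outcome either way → loss $0.
$2145.6: same outcome either way → loss $0.
$4893.9: same outcome either way → loss $0.
Maximum loss: $0.

$0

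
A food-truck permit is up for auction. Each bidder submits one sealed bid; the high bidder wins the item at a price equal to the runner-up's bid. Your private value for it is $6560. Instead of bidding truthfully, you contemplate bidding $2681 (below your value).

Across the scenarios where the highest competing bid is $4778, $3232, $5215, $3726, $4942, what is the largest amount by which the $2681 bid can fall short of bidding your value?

$4778: truthful gives $1782, deviation gives $0 → loss $1782.
$3232: truthful gives $3328, deviation gives $0 → loss $3328.
$5215: truthful gives $1345, deviation gives $0 → loss $1345.
$3726: truthful gives $2834, deviation gives $0 → loss $2834.
$4942: truthful gives $1618, deviation gives $0 → loss $1618.
Maximum loss: $3328.

$3328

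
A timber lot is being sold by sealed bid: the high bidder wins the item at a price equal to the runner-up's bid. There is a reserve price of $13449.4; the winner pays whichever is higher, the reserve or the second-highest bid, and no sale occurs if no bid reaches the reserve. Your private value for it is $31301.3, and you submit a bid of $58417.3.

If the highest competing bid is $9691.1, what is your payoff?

Your bid $58417.3 is the highest and exceeds the reserve.
Price = max(second-highest bid, reserve) = max($9691.1, $13449.4) = $13449.4.
Payoff = $31301.3 − $13449.4 = $17851.9.

$17851.9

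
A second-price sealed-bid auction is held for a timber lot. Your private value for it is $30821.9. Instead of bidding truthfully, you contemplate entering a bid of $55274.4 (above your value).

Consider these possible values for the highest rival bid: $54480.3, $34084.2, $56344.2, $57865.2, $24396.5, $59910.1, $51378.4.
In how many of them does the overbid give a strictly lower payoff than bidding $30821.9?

3

The deviation hurts exactly when the highest competing bid lies strictly between $30821.9 and $55274.4 — overbidding then wins at a price above your value.
$54480.3: inside the interval → strictly worse (loss $23658.4).
$34084.2: inside the interval → strictly worse (loss $3262.3).
$56344.2: above both → same outcome either way.
$57865.2: above both → same outcome either way.
$24396.5: below both → same outcome either way.
$59910.1: above both → same outcome either way.
$51378.4: inside the interval → strictly worse (loss $20556.5).
Count: 3.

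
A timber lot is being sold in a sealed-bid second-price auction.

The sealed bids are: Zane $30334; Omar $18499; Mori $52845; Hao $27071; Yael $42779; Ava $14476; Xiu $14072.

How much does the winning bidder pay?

$42779

Highest bid: Mori at $52845, so Mori wins.
Second-highest bid: Yael at $42779 — that is the price the winner pays.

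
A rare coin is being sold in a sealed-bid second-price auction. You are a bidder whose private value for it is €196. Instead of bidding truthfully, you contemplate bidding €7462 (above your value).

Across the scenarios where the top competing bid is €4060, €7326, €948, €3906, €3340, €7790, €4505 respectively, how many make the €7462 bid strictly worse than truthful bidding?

6

The deviation hurts exactly when the highest competing bid lies strictly between €196 and €7462 — overbidding then wins at a price above your value.
€4060: inside the interval → strictly worse (loss €3864).
€7326: inside the interval → strictly worse (loss €7130).
€948: inside the interval → strictly worse (loss €752).
€3906: inside the interval → strictly worse (loss €3710).
€3340: inside the interval → strictly worse (loss €3144).
€7790: above both → same outcome either way.
€4505: inside the interval → strictly worse (loss €4309).
Count: 6.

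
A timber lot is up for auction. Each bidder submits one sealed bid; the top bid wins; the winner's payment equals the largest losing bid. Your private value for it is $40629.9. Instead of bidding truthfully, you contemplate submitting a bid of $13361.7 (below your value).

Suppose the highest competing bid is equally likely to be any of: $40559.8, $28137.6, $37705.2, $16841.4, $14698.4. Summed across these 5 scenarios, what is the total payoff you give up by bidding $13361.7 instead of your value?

The deviation costs you only when the competing bid falls strictly between $13361.7 and $40629.9; elsewhere both bids give the same outcome.
$40559.8: truthful payoff $70.1, deviation payoff $0 → loss $70.1.
$28137.6: truthful payoff $12492.3, deviation payoff $0 → loss $12492.3.
$37705.2: truthful payoff $2924.7, deviation payoff $0 → loss $2924.7.
$16841.4: truthful payoff $23788.5, deviation payoff $0 → loss $23788.5.
$14698.4: truthful payoff $25931.5, deviation payoff $0 → loss $25931.5.
Total loss = $70.1 + $12492.3 + $2924.7 + $23788.5 + $25931.5 = $65207.1.
In a second-price auction your bid sets only whether you win, not what you pay, so bidding your true value is weakly dominant.

$65207.1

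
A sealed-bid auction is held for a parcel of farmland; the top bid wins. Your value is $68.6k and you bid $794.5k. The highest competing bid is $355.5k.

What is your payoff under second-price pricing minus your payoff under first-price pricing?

$439k

You have the highest bid, so you win under either rule.
Second-price: pay $355.5k → payoff −$286.9k.
First-price: pay your own bid $794.5k → payoff −$725.9k.
Difference = −$286.9k − (−$725.9k) = $439k.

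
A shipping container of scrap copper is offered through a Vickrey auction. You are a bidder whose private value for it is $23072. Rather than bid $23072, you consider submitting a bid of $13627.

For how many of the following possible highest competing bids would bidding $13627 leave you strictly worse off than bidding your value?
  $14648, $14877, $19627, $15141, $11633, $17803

The deviation hurts exactly when the highest competing bid lies strictly between $13627 and $23072 — underbidding then forfeits a profitable win.
$14648: inside the interval → strictly worse (loss $8424).
$14877: inside the interval → strictly worse (loss $8195).
$19627: inside the interval → strictly worse (loss $3445).
$15141: inside the interval → strictly worse (loss $7931).
$11633: below both → same outcome either way.
$17803: inside the interval → strictly worse (loss $5269).
Count: 5.

5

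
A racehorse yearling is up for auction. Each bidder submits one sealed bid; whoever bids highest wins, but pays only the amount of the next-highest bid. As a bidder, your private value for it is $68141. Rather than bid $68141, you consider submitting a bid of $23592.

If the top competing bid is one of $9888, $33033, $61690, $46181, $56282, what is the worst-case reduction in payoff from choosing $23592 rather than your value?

$35108

$9888: same outcome either way → loss $0.
$33033: truthful gives $35108, deviation gives $0 → loss $35108.
$61690: truthful gives $6451, deviation gives $0 → loss $6451.
$46181: truthful gives $21960, deviation gives $0 → loss $21960.
$56282: truthful gives $11859, deviation gives $0 → loss $11859.
Maximum loss: $35108.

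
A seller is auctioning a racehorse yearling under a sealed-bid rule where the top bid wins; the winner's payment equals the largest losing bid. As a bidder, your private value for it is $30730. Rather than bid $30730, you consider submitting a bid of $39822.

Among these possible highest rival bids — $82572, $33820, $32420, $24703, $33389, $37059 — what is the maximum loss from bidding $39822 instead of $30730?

$6329

$82572: same outcome either way → loss $0.
$33820: truthful gives $0, deviation gives −$3090 → loss $3090.
$32420: truthful gives $0, deviation gives −$1690 → loss $1690.
$24703: same outcome either way → loss $0.
$33389: truthful gives $0, deviation gives −$2659 → loss $2659.
$37059: truthful gives $0, deviation gives −$6329 → loss $6329.
Maximum loss: $6329.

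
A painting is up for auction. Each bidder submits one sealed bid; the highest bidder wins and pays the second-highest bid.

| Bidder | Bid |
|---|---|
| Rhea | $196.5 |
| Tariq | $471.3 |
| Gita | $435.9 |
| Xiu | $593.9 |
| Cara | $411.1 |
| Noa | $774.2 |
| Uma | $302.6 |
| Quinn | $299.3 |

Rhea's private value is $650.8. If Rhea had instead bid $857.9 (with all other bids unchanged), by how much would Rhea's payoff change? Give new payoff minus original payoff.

The highest bid among the other bidders is $774.2; Rhea's bid doesn't change that.
Original bid $196.5: Rhea is not highest (top rival bid is $774.2); payoff $0.
Alternative bid $857.9: Rhea is highest, pays the top rival bid $774.2; payoff $650.8 − $774.2 = −$123.4.
Change in payoff = −$123.4 − ($0) = −$123.4.

−$123.4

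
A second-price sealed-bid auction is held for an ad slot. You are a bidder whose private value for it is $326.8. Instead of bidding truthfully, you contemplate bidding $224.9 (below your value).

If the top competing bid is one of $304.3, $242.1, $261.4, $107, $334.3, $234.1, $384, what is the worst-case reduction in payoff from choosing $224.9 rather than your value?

$92.7

$304.3: truthful gives $22.5, deviation gives $0 → loss $22.5.
$242.1: truthful gives $84.7, deviation gives $0 → loss $84.7.
$261.4: truthful gives $65.4, deviation gives $0 → loss $65.4.
$107: same outcome either way → loss $0.
$334.3: same outcome either way → loss $0.
$234.1: truthful gives $92.7, deviation gives $0 → loss $92.7.
$384: same outcome either way → loss $0.
Maximum loss: $92.7.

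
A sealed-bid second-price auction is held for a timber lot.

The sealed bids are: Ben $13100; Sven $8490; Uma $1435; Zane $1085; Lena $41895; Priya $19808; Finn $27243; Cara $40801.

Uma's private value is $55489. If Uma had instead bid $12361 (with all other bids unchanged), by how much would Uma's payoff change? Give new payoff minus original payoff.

$0

The highest bid among the other bidders is $41895; Uma's bid doesn't change that.
Original bid $1435: Uma is not highest (top rival bid is $41895); payoff $0.
Alternative bid $12361: Uma is not highest (top rival bid is $41895); payoff $0.
Change in payoff = $0 − ($0) = $0.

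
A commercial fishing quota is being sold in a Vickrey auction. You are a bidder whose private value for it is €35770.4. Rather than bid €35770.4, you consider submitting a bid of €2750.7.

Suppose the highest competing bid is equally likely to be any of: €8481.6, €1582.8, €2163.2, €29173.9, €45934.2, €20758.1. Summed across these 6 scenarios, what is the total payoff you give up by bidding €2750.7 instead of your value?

The deviation costs you only when the competing bid falls strictly between €2750.7 and €35770.4; elsewhere both bids give the same outcome.
€8481.6: truthful payoff €27288.8, deviation payoff €0 → loss €27288.8.
€1582.8: outcomes coincide → loss €0.
€2163.2: outcomes coincide → loss €0.
€29173.9: truthful payoff €6596.5, deviation payoff €0 → loss €6596.5.
€45934.2: outcomes coincide → loss €0.
€20758.1: truthful payoff €15012.3, deviation payoff €0 → loss €15012.3.
Total loss = €27288.8 + €6596.5 + €15012.3 = €48897.6.

€48897.6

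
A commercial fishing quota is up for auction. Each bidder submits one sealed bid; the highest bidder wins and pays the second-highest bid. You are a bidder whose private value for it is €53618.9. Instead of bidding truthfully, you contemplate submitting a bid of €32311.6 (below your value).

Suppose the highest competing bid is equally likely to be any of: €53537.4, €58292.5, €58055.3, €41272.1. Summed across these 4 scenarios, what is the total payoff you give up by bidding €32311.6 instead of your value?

The deviation costs you only when the competing bid falls strictly between €32311.6 and €53618.9; elsewhere both bids give the same outcome.
€53537.4: truthful payoff €81.5, deviation payoff €0 → loss €81.5.
€58292.5: outcomes coincide → loss €0.
€58055.3: outcomes coincide → loss €0.
€41272.1: truthful payoff €12346.8, deviation payoff €0 → loss €12346.8.
Total loss = €81.5 + €12346.8 = €12428.3.

€12428.3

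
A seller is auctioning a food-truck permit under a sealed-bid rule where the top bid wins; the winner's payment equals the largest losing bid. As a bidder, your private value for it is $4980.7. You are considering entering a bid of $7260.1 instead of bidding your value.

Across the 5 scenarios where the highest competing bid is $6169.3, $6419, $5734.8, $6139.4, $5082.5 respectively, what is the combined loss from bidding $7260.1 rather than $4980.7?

The deviation costs you only when the competing bid falls strictly between $4980.7 and $7260.1; elsewhere both bids give the same outcome.
$6169.3: truthful payoff $0, deviation payoff −$1188.6 → loss $1188.6.
$6419: truthful payoff $0, deviation payoff −$1438.3 → loss $1438.3.
$5734.8: truthful payoff $0, deviation payoff −$754.1 → loss $754.1.
$6139.4: truthful payoff $0, deviation payoff −$1158.7 → loss $1158.7.
$5082.5: truthful payoff $0, deviation payoff −$101.8 → loss $101.8.
Total loss = $1188.6 + $1438.3 + $754.1 + $1158.7 + $101.8 = $4641.5.

$4641.5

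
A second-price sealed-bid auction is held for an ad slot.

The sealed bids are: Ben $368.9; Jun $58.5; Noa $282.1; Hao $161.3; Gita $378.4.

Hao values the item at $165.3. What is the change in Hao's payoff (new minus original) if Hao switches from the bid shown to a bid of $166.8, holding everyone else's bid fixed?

$0

The highest bid among the other bidders is $378.4; Hao's bid doesn't change that.
Original bid $161.3: Hao is not highest (top rival bid is $378.4); payoff $0.
Alternative bid $166.8: Hao is not highest (top rival bid is $378.4); payoff $0.
Change in payoff = $0 − ($0) = $0.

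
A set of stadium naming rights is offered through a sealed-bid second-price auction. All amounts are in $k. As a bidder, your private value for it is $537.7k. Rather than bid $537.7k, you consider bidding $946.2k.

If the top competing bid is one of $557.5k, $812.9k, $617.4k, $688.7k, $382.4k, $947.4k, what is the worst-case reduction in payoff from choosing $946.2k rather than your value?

$557.5k: truthful gives $0k, deviation gives −$19.8k → loss $19.8k.
$812.9k: truthful gives $0k, deviation gives −$275.2k → loss $275.2k.
$617.4k: truthful gives $0k, deviation gives −$79.7k → loss $79.7k.
$688.7k: truthful gives $0k, deviation gives −$151k → loss $151k.
$382.4k: same outcome either way → loss $0k.
$947.4k: same outcome either way → loss $0k.
Maximum loss: $275.2k.

$275.2k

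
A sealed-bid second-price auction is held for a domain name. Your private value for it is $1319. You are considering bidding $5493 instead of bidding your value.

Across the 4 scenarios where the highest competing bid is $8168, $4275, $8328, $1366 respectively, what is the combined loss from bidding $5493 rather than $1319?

The deviation costs you only when the competing bid falls strictly between $1319 and $5493; elsewhere both bids give the same outcome.
$8168: outcomes coincide → loss $0.
$4275: truthful payoff $0, deviation payoff −$2956 → loss $2956.
$8328: outcomes coincide → loss $0.
$1366: truthful payoff $0, deviation payoff −$47 → loss $47.
Total loss = $2956 + $47 = $3003.

$3003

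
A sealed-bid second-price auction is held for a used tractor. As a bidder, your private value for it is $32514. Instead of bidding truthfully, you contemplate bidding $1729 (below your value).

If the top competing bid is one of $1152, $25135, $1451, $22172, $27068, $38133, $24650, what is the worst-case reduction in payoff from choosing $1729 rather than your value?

$10342

$1152: same outcome either way → loss $0.
$25135: truthful gives $7379, deviation gives $0 → loss $7379.
$1451: same outcome either way → loss $0.
$22172: truthful gives $10342, deviation gives $0 → loss $10342.
$27068: truthful gives $5446, deviation gives $0 → loss $5446.
$38133: same outcome either way → loss $0.
$24650: truthful gives $7864, deviation gives $0 → loss $7864.
Maximum loss: $10342.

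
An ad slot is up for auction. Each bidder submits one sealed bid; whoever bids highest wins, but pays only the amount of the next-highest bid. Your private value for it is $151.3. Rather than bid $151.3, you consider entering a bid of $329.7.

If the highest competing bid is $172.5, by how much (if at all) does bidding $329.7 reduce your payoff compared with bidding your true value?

$21.2

Bidding your value $151.3: you lose (since $151.3 < $172.5). Payoff $0.
Bidding $329.7: you win and pay $172.5. Payoff $151.3 − $172.5 = −$21.2.
The competing bid $172.5 lies between your value and your inflated bid, so overbidding wins an item priced above your value.
Loss from deviating = $0 − (−$21.2) = $21.2.
Because the price is fixed by the runner-up's bid, deviating from your value can only change a good outcome into a bad one — never the reverse.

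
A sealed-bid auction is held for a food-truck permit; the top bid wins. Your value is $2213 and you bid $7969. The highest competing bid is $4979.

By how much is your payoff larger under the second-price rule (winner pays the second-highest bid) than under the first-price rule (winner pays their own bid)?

You have the highest bid, so you win under either rule.
Second-price: pay $4979 → payoff −$2766.
First-price: pay your own bid $7969 → payoff −$5756.
Difference = −$2766 − (−$5756) = $2990.

$2990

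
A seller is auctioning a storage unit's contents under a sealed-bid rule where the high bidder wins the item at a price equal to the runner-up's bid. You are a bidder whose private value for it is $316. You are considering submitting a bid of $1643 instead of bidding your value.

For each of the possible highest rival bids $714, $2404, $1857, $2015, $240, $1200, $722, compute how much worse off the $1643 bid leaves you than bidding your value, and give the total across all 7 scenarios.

$1688

The deviation costs you only when the competing bid falls strictly between $316 and $1643; elsewhere both bids give the same outcome.
$714: truthful payoff $0, deviation payoff −$398 → loss $398.
$2404: outcomes coincide → loss $0.
$1857: outcomes coincide → loss $0.
$2015: outcomes coincide → loss $0.
$240: outcomes coincide → loss $0.
$1200: truthful payoff $0, deviation payoff −$884 → loss $884.
$722: truthful payoff $0, deviation payoff −$406 → loss $406.
Total loss = $398 + $884 + $406 = $1688.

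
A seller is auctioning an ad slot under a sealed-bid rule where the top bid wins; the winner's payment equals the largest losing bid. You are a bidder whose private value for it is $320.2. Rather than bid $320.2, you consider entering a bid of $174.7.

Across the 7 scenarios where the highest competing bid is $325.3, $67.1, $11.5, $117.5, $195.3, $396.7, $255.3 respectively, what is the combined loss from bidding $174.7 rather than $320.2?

The deviation costs you only when the competing bid falls strictly between $174.7 and $320.2; elsewhere both bids give the same outcome.
$325.3: outcomes coincide → loss $0.
$67.1: outcomes coincide → loss $0.
$11.5: outcomes coincide → loss $0.
$117.5: outcomes coincide → loss $0.
$195.3: truthful payoff $124.9, deviation payoff $0 → loss $124.9.
$396.7: outcomes coincide → loss $0.
$255.3: truthful payoff $64.9, deviation payoff $0 → loss $64.9.
Total loss = $124.9 + $64.9 = $189.8.

$189.8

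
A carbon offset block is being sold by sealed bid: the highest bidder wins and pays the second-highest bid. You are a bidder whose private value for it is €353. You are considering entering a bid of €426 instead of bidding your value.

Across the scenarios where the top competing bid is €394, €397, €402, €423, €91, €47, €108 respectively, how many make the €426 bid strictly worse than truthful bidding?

The deviation hurts exactly when the highest competing bid lies strictly between €353 and €426 — overbidding then wins at a price above your value.
€394: inside the interval → strictly worse (loss €41).
€397: inside the interval → strictly worse (loss €44).
€402: inside the interval → strictly worse (loss €49).
€423: inside the interval → strictly worse (loss €70).
€91: below both → same outcome either way.
€47: below both → same outcome either way.
€108: below both → same outcome either way.
Count: 4.

4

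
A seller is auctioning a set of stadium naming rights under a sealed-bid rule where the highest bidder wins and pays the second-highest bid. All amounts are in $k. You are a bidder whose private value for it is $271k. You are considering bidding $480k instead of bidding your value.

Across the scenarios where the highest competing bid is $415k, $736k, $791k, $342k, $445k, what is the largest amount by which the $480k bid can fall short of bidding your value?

$174k

$415k: truthful gives $0k, deviation gives −$144k → loss $144k.
$736k: same outcome either way → loss $0k.
$791k: same outcome either way → loss $0k.
$342k: truthful gives $0k, deviation gives −$71k → loss $71k.
$445k: truthful gives $0k, deviation gives −$174k → loss $174k.
Maximum loss: $174k.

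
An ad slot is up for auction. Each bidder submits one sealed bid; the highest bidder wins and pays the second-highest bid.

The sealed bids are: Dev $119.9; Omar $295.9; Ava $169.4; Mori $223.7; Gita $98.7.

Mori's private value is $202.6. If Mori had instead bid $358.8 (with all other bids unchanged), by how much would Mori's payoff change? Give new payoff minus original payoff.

−$93.3

The highest bid among the other bidders is $295.9; Mori's bid doesn't change that.
Original bid $223.7: Mori is not highest (top rival bid is $295.9); payoff $0.
Alternative bid $358.8: Mori is highest, pays the top rival bid $295.9; payoff $202.6 − $295.9 = −$93.3.
Change in payoff = −$93.3 − ($0) = −$93.3.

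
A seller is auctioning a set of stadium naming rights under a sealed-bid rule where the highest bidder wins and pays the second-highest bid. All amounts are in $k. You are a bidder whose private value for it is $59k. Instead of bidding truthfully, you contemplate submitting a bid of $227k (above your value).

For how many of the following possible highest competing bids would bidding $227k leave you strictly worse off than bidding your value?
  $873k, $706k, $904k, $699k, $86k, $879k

1

The deviation hurts exactly when the highest competing bid lies strictly between $59k and $227k — overbidding then wins at a price above your value.
$873k: above both → same outcome either way.
$706k: above both → same outcome either way.
$904k: above both → same outcome either way.
$699k: above both → same outcome either way.
$86k: inside the interval → strictly worse (loss $27k).
$879k: above both → same outcome either way.
Count: 1.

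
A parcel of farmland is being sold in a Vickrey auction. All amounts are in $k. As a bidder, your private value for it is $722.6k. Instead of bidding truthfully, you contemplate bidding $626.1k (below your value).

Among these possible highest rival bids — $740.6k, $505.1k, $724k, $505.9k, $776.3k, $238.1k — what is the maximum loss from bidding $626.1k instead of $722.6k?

$0k

$740.6k: same outcome either way → loss $0k.
$505.1k: same outcome either way → loss $0k.
$724k: same outcome either way → loss $0k.
$505.9k: same outcome either way → loss $0k.
$776.3k: same outcome either way → loss $0k.
$238.1k: same outcome either way → loss $0k.
Maximum loss: $0k.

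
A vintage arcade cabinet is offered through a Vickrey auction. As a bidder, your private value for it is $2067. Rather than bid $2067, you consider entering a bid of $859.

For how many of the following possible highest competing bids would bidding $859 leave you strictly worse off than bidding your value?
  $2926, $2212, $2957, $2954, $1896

The deviation hurts exactly when the highest competing bid lies strictly between $859 and $2067 — underbidding then forfeits a profitable win.
$2926: above both → same outcome either way.
$2212: above both → same outcome either way.
$2957: above both → same outcome either way.
$2954: above both → same outcome either way.
$1896: inside the interval → strictly worse (loss $171).
Count: 1.

1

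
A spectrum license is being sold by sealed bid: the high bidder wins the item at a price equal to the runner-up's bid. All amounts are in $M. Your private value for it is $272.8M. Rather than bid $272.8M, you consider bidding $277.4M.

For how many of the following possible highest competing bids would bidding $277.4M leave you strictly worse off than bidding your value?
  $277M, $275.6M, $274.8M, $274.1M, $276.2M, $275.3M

6

The deviation hurts exactly when the highest competing bid lies strictly between $272.8M and $277.4M — overbidding then wins at a price above your value.
$277M: inside the interval → strictly worse (loss $4.2M).
$275.6M: inside the interval → strictly worse (loss $2.8M).
$274.8M: inside the interval → strictly worse (loss $2M).
$274.1M: inside the interval → strictly worse (loss $1.3M).
$276.2M: inside the interval → strictly worse (loss $3.4M).
$275.3M: inside the interval → strictly worse (loss $2.5M).
Count: 6.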